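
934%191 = 170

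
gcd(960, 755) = 5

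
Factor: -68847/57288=-1*2^ (-3)*7^ (-1)*11^ (-1)*31^ (-1)*53^1*433^1=-22949/19096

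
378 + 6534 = 6912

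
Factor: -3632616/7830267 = -1*2^3*3^1*13^1*3881^1*2610089^(-1) = -1210872/2610089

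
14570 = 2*7285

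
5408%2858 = 2550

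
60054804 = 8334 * 7206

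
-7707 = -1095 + -6612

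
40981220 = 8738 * 4690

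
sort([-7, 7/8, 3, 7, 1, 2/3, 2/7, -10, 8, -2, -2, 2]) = [-10, -7, -2, -2, 2/7, 2/3, 7/8, 1, 2, 3, 7, 8]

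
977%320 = 17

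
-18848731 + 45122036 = 26273305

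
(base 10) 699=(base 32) lr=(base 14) 37d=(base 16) 2bb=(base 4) 22323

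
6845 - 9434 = -2589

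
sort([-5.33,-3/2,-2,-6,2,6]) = [-6,-5.33,-2,-3/2,2,6]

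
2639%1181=277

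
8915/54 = 165 + 5/54 ≈ 165.09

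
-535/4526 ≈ -0.118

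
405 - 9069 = -8664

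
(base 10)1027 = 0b10000000011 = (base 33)v4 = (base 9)1361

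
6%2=0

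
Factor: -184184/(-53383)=2^3*7^1*13^1*211^(-1)=728/211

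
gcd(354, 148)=2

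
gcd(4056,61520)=8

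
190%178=12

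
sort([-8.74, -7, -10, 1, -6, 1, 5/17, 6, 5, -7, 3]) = [-10, -8.74, -7, -7, -6, 5/17, 1, 1, 3, 5, 6]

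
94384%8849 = 5894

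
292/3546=146/1773 ≈ 0.0823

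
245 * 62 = 15190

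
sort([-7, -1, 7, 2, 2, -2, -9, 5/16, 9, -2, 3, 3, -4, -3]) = [-9, -7, -4, -3, -2, -2, -1, 5/16, 2, 2, 3, 3, 7, 9]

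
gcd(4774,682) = 682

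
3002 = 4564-1562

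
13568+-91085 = -77517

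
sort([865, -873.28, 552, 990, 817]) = [-873.28, 552, 817, 865, 990]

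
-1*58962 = -58962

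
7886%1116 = 74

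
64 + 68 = 132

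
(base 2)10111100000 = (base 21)38d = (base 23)2j9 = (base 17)538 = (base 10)1504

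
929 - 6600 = -5671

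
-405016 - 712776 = -1117792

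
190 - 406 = -216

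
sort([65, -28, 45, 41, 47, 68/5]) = [-28, 68/5, 41, 45, 47, 65]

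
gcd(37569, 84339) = 3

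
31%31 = 0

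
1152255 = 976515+175740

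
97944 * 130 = 12732720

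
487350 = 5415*90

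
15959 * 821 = 13102339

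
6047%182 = 41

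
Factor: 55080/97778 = 2^2 * 3^4 * 5^1 * 17^1 * 48889^(-1) = 27540/48889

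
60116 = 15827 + 44289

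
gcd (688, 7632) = 16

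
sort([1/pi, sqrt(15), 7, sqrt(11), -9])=[-9, 1/pi, sqrt(11), sqrt(15), 7]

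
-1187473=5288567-6476040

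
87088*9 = 783792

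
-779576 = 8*(-97447)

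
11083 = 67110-56027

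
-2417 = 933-3350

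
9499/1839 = 5 + 304/1839 ≈ 5.17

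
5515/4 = 1378 + 3/4 = 1378.75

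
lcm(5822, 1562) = 64042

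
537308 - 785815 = -248507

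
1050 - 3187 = -2137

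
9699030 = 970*9999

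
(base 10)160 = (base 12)114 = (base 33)4s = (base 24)6g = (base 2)10100000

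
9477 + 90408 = 99885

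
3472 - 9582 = -6110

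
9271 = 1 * 9271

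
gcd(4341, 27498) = 3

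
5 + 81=86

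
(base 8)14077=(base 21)e1c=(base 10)6207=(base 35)52c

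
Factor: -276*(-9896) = 2^5*3^1*23^1*1237^1 = 2731296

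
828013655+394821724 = 1222835379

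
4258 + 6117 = 10375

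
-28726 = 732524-761250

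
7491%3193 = 1105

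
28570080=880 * 32466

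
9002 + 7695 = 16697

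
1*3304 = 3304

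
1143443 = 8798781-7655338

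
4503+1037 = 5540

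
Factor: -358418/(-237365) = 2^1*5^(-1)*29^(-1)*1637^(-1)*179209^1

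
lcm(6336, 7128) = 57024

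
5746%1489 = 1279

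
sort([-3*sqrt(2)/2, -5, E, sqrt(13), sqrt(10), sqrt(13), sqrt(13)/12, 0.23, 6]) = [-5, -3*sqrt(2)/2, 0.23, sqrt(13)/12, E, sqrt(10), sqrt(13), sqrt(13), 6]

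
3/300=1/100=0.01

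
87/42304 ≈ 0.00206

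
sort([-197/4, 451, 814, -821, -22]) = [-821, -197/4, -22, 451, 814]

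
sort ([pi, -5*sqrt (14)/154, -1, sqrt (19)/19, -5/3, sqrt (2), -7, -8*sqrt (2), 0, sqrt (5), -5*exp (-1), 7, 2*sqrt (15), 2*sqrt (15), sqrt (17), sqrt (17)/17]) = [-8*sqrt (2), -7, -5*exp (-1), -5/3, -1, -5*sqrt (14)/154, 0, sqrt (19)/19, sqrt (17)/17, sqrt (2), sqrt (5), pi, sqrt (17), 7, 2*sqrt (15), 2*sqrt (15)]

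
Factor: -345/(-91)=3^1*5^1*7^(-1)*13^(-1)*23^1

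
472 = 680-208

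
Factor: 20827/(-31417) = -1*59^1*89^(-1) = -59/89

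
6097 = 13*469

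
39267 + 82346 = 121613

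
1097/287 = 3+236/287 ≈ 3.82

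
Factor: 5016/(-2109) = -1 * 2^3 * 11^1 * 37^(-1) = -88/37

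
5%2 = 1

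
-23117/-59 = 391+48/59≈391.81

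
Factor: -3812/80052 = -1 * 3^(-1) * 7^(-1) = -1/21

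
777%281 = 215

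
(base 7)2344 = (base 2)1101100001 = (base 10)865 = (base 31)rs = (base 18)2c1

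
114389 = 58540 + 55849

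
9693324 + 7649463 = 17342787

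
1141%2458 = 1141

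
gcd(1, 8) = 1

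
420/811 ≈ 0.518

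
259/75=3+34/75 ≈ 3.45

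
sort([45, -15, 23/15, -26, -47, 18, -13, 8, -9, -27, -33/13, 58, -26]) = [-47, -27, -26, -26, -15, -13, -9, -33/13, 23/15, 8, 18, 45, 58]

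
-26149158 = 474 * (-55167)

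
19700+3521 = 23221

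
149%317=149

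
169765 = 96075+73690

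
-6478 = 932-7410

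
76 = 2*38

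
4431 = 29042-24611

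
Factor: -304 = -1 * 2^4 * 19^1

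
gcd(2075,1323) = 1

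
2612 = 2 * 1306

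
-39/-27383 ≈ 0.00142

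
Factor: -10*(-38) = 2^2*5^1*19^1 = 380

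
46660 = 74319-27659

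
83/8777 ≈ 0.00946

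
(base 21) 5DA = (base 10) 2488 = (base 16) 9B8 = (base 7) 10153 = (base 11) 1962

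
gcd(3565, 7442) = 1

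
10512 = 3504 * 3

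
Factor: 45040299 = 3^1*283^1*53051^1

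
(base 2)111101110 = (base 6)2142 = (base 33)ew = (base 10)494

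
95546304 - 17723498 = 77822806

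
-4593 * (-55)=252615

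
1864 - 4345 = -2481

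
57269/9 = 6363 + 2/9 ≈ 6363.22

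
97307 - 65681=31626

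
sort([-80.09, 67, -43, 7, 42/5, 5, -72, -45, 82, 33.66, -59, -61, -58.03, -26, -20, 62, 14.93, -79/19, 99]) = [-80.09, -72, -61, -59, -58.03, -45, -43, -26, -20, -79/19, 5, 7, 42/5, 14.93, 33.66, 62, 67, 82, 99]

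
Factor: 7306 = 2^1 * 13^1 * 281^1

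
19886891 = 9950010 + 9936881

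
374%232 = 142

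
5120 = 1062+4058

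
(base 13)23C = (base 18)13B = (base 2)110000101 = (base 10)389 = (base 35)B4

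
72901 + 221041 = 293942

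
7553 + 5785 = 13338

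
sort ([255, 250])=[250, 255]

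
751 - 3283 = -2532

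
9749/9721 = 1 + 28/9721 ≈ 1.00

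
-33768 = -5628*6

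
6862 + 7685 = 14547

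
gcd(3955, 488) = 1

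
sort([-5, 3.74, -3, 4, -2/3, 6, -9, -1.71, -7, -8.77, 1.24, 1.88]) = [-9, -8.77, -7, -5, -3, -1.71, -2/3, 1.24, 1.88, 3.74, 4, 6]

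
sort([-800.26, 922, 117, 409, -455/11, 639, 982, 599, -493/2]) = [-800.26, -493/2, -455/11, 117, 409, 599, 639, 922, 982]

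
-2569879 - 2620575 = -5190454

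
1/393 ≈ 0.00254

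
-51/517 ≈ -0.0986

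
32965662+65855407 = 98821069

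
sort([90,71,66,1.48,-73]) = [-73,1.48,66,71,90]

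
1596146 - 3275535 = -1679389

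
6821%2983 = 855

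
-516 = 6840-7356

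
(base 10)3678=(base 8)7136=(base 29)4ao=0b111001011110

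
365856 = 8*45732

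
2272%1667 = 605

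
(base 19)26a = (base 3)1011100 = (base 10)846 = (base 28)126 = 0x34e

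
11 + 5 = 16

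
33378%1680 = 1458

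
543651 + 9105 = 552756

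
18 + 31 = 49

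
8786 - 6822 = 1964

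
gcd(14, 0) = 14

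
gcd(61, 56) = 1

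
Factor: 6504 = 2^3 * 3^1 * 271^1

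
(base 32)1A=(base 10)42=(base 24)1I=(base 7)60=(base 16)2A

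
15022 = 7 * 2146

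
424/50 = 212/25 = 8.48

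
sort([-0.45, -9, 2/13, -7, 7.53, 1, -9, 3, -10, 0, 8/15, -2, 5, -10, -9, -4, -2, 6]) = [-10, -10, -9, -9, -9, -7, -4, -2, -2, -0.45, 0, 2/13, 8/15, 1, 3, 5, 6, 7.53]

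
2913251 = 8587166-5673915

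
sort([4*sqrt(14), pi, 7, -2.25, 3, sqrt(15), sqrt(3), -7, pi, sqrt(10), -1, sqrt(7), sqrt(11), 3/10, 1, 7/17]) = [-7, -2.25, -1, 3/10, 7/17, 1, sqrt(3), sqrt(7), 3, pi, pi, sqrt(10), sqrt(11), sqrt(15), 7, 4*sqrt(14)]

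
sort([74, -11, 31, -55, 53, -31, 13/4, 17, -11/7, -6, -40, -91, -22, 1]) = [-91, -55, -40, -31, -22, -11, -6, -11/7, 1, 13/4, 17, 31, 53, 74]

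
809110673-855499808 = -46389135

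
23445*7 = 164115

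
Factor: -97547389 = -1*313^1*311653^1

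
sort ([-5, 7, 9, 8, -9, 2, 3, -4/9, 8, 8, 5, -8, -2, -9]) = [-9, -9, -8, -5, -2, -4/9, 2, 3, 5, 7, 8, 8, 8, 9]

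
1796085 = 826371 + 969714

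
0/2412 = 0 = 0.00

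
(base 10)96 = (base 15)66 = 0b1100000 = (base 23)44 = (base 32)30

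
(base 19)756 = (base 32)2i4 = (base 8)5104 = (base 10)2628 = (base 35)253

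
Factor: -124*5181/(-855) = 2^2*3^(-1)*5^(-1)*11^1*19^(-1)*31^1*157^1 = 214148/285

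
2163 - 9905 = -7742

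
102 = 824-722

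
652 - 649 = 3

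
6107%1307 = 879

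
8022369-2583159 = 5439210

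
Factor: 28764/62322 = 2^1*3^1*13^(-1) = 6/13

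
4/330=2/165 ≈ 0.0121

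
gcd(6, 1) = 1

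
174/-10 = -87/5 = -17.40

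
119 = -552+671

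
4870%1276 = 1042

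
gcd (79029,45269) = 1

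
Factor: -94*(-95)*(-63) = -1*2^1*3^2*5^1*7^1*19^1*47^1 = -562590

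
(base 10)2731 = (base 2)101010101011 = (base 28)3df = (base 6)20351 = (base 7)10651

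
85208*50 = 4260400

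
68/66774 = 34/33387 ≈ 0.00102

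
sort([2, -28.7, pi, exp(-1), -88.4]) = [-88.4, -28.7, exp(-1), 2, pi]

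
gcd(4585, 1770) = 5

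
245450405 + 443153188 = 688603593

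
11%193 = 11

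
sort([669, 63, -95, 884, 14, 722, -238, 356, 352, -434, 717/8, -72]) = [-434, -238, -95, -72, 14, 63, 717/8, 352, 356, 669, 722, 884]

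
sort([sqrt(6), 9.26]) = [sqrt(6), 9.26]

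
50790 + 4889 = 55679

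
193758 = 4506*43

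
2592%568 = 320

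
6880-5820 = 1060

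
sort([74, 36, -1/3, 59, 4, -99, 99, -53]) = [-99, -53, -1/3, 4, 36, 59, 74, 99]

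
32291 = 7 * 4613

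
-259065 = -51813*5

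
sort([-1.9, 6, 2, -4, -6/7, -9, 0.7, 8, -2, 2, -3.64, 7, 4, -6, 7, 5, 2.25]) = [-9, -6, -4, -3.64, -2, -1.9, -6/7, 0.7, 2, 2, 2.25, 4, 5, 6, 7, 7, 8]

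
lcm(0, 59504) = 0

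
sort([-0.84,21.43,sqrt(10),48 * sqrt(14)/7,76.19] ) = [-0.84,sqrt(10),21.43,48 * sqrt(14)/7,76.19] 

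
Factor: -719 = -1*719^1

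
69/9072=23/3024 ≈ 0.00761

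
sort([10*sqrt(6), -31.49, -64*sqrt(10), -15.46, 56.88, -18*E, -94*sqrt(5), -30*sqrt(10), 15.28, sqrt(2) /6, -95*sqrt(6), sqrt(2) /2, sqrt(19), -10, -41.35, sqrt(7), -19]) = [-95*sqrt(6), -94*sqrt(5), -64*sqrt(10), -30*sqrt(10), -18*E, -41.35, -31.49, -19, -15.46, -10, sqrt(2) /6, sqrt(2) /2, sqrt(7), sqrt(19), 15.28, 10*sqrt(6), 56.88]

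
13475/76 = 177 + 23/76 ≈ 177.30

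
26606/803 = 33 + 107/803 ≈ 33.13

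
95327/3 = 31775 + 2/3≈31775.67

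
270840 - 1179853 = -909013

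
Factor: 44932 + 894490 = 2^1*11^1*42701^1 = 939422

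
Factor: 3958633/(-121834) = -1 * 2^(-1) * 7^1 * 60917^(-1) * 565519^1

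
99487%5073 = 3100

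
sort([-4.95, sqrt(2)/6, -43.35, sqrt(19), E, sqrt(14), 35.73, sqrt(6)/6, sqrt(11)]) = [-43.35, -4.95, sqrt(2)/6, sqrt(6)/6, E, sqrt(11), sqrt(14), sqrt(19), 35.73]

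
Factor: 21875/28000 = 2^(-5)*5^2 = 25/32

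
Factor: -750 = -1*2^1*3^1*5^3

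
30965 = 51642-20677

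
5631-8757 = -3126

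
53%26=1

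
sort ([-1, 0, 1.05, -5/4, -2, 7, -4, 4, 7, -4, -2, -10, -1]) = [-10, -4, -4, -2, -2, -5/4, -1, -1, 0, 1.05, 4, 7, 7]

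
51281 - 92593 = -41312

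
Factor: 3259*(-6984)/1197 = -1*2^3*7^(-1)*19^(-1)*97^1*3259^1 = -2528984/133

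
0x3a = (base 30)1s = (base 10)58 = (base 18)34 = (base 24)2a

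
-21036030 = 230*(-91461)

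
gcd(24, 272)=8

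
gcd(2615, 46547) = 523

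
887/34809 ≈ 0.0255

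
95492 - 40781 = 54711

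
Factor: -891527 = -1*7^1*13^1*97^1*101^1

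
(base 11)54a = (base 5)10114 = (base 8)1223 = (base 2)1010010011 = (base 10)659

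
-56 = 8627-8683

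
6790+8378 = 15168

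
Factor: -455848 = -1*2^3*19^1*2999^1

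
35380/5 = 7076 = 7076.00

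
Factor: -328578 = -1*2^1*3^1*23^1*2381^1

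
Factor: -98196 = -1*2^2*3^1*7^2*167^1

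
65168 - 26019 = 39149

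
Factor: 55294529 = 53^1*1043293^1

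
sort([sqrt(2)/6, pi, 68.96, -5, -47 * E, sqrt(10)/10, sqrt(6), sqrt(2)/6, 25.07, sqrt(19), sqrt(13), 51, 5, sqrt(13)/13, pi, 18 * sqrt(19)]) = [-47 * E, -5, sqrt(2)/6, sqrt(2)/6, sqrt(13)/13, sqrt(10)/10, sqrt(6), pi, pi, sqrt(13), sqrt(19), 5, 25.07, 51, 68.96, 18 * sqrt(19)]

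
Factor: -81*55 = -1*3^4*5^1*11^1 = -4455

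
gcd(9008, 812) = 4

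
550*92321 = 50776550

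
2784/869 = 3 + 177/869 ≈ 3.20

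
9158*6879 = 62997882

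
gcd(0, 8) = 8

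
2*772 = 1544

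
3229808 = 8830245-5600437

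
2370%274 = 178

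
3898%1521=856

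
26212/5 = 5242 + 2/5 = 5242.40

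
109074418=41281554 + 67792864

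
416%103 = 4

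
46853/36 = 1301 + 17/36 ≈ 1301.47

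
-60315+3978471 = 3918156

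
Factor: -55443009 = -1*3^1*1231^1*15013^1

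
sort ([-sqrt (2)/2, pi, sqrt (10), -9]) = [-9, -sqrt (2)/2, pi, sqrt (10)]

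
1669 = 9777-8108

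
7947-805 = 7142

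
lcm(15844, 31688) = 31688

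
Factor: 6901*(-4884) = -1*2^2*3^1*11^1*37^1*67^1*103^1 = -33704484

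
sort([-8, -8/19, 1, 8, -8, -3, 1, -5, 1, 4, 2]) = [-8, -8, -5, -3, -8/19, 1, 1, 1, 2, 4, 8]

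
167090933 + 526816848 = 693907781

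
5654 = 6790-1136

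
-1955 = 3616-5571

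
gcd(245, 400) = 5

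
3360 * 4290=14414400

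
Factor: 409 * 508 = 2^2 * 127^1 * 409^1 = 207772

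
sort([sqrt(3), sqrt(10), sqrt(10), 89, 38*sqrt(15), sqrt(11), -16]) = [-16, sqrt(3), sqrt(10), sqrt(10), sqrt(11), 89, 38*sqrt(15)]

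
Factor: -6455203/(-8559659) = 23^1 * 43^1 * 53^(-1) * 61^1 * 107^1 * 161503^(-1) 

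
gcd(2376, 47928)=24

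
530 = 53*10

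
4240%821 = 135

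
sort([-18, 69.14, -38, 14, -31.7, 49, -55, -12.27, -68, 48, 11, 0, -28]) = [-68, -55, -38, -31.7, -28, -18, -12.27, 0, 11, 14, 48, 49, 69.14]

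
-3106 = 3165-6271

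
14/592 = 7/296 ≈ 0.0236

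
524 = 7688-7164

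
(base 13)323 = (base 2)1000011000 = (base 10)536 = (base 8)1030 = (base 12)388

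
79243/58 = 1366 + 15/58 ≈ 1366.26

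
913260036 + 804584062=1717844098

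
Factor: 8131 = 47^1 * 173^1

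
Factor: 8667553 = 19^1 * 43^1 * 103^2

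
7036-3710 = 3326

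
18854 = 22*857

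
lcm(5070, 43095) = 86190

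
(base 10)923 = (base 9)1235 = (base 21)21k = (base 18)2f5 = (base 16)39b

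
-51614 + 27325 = -24289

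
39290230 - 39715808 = -425578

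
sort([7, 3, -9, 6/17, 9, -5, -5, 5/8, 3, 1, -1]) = [-9, -5, -5, -1, 6/17, 5/8, 1, 3, 3, 7, 9]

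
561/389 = 1 + 172/389 ≈ 1.44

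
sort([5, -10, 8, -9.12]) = [-10, -9.12, 5, 8]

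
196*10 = 1960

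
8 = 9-1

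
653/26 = 25 + 3/26 ≈ 25.12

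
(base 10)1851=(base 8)3473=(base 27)2ef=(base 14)963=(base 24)353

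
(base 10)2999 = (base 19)85g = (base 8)5667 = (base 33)2ot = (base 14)1143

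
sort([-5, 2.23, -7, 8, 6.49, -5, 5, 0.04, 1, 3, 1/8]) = [-7, -5, -5, 0.04, 1/8, 1, 2.23, 3, 5, 6.49, 8]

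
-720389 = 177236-897625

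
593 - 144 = 449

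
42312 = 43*984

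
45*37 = 1665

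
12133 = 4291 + 7842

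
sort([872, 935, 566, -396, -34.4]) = [-396, -34.4, 566, 872, 935]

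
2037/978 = 679/326 ≈ 2.08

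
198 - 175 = 23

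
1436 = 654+782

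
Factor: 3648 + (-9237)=-1*3^5*23^1=-5589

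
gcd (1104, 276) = 276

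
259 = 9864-9605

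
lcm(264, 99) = 792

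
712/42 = 16 + 20/21 ≈ 16.95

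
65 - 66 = -1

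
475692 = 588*809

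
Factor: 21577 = 21577^1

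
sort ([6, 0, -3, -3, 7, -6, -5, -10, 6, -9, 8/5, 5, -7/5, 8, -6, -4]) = [-10, -9, -6, -6, -5, -4, -3, -3, -7/5, 0, 8/5, 5, 6, 6, 7, 8]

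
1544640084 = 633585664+911054420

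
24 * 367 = 8808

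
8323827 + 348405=8672232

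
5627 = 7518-1891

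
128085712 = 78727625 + 49358087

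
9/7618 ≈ 0.00118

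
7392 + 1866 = 9258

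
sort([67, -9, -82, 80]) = [-82, -9, 67, 80]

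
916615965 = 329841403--586774562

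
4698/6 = 783 = 783.00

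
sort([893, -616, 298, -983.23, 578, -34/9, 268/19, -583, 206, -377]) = [-983.23, -616, -583, -377, -34/9, 268/19, 206, 298, 578, 893]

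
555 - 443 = 112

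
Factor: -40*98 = -1*2^4*5^1*7^2 = -3920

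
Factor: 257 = 257^1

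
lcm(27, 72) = 216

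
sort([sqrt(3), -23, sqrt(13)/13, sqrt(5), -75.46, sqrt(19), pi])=[-75.46, -23, sqrt(13)/13, sqrt(3), sqrt(5), pi, sqrt(19)]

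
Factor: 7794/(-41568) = -1*2^(-4)*3^1 = -3/16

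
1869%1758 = 111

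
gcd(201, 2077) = 67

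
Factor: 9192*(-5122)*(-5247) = 2^4*3^3*11^1*13^1*53^1*197^1*383^1 = 247036231728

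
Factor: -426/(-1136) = 2^(-3)*3^1 = 3/8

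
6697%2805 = 1087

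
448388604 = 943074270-494685666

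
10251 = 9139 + 1112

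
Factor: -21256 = -1 * 2^3 * 2657^1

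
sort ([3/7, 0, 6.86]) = [0, 3/7, 6.86]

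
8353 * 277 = 2313781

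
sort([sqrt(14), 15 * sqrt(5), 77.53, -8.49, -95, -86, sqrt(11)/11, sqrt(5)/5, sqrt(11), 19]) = [-95, -86, -8.49, sqrt(11)/11, sqrt(5)/5, sqrt(11), sqrt(14), 19, 15 * sqrt(5), 77.53]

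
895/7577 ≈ 0.118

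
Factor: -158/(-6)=3^(-1)*79^1=79/3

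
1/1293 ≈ 0.000773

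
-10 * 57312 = -573120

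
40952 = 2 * 20476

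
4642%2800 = 1842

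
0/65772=0=0.00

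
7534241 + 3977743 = 11511984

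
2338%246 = 124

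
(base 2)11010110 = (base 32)6m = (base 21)a4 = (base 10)214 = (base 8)326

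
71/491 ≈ 0.145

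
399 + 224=623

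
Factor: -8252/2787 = -1 * 2^2 * 3^(-1) * 929^(-1) * 2063^1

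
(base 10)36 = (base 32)14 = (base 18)20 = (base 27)19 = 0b100100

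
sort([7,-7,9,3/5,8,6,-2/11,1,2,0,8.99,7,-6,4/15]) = [-7,-6,-2/11,0,4/15,3/5,1,2,6,7,7,8,8.99,9]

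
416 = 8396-7980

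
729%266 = 197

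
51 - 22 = 29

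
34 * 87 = 2958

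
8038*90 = 723420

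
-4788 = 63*(-76)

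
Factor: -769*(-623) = 7^1*89^1*769^1 = 479087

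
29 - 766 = -737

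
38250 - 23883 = 14367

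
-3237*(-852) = 2757924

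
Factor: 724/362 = 2^1 = 2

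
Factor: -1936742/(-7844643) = 2^1*3^(-2)*17^1*31^(-2)*907^(-1)*56963^1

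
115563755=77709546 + 37854209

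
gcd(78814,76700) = 2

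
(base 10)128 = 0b10000000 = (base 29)4c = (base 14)92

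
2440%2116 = 324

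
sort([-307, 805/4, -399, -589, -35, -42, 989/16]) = [-589, -399, -307, -42, -35, 989/16, 805/4]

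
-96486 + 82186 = -14300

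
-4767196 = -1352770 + -3414426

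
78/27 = 26/9 ≈ 2.89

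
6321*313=1978473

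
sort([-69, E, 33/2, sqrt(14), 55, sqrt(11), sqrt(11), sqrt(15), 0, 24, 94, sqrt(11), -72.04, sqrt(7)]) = [-72.04, -69, 0, sqrt(7), E, sqrt(11), sqrt(11), sqrt(11), sqrt(14), sqrt(15), 33/2, 24, 55, 94]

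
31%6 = 1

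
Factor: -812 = -1*2^2*7^1*29^1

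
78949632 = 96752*816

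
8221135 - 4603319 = 3617816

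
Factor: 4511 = 13^1 * 347^1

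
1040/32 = 65/2 = 32.50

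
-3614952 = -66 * 54772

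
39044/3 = 13014 + 2/3 ≈ 13014.67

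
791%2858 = 791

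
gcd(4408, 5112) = 8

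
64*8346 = 534144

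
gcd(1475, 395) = 5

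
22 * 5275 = 116050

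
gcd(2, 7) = 1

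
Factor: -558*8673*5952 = -1*2^7*3^4*7^2*31^2*59^1 = -28804906368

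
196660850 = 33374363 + 163286487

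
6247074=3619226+2627848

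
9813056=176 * 55756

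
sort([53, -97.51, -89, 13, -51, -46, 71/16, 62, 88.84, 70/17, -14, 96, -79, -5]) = [-97.51, -89, -79, -51, -46, -14, -5, 70/17, 71/16, 13, 53, 62, 88.84, 96]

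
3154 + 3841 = 6995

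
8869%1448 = 181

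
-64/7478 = -32/3739 ≈ -0.00856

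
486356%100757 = 83328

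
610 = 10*61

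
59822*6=358932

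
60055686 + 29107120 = 89162806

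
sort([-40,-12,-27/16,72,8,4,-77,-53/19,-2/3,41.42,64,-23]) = [-77,-40,-23,-12,-53/19,-27/16,-2/3,4,8,41.42,64,72]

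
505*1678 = 847390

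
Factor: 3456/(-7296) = -1 * 3^2 * 19^(-1) = -9/19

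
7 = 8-1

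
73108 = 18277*4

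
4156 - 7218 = -3062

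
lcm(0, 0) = 0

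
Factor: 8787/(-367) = -1*3^1*29^1*101^1*367^(-1)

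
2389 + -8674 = -6285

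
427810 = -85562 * (-5)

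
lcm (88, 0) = 0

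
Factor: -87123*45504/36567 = -1*2^6*3^1*17^(-1)*79^1*113^1*239^(-1)*257^1 = -440493888/4063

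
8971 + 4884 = 13855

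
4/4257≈0.000940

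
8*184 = 1472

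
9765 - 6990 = 2775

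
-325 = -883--558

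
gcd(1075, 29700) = 25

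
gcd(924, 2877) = 21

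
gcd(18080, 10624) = 32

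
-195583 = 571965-767548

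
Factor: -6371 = -1*23^1*277^1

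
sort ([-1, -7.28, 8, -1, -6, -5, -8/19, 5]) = [-7.28, -6, -5, -1, -1, -8/19, 5, 8]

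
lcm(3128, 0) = 0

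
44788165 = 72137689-27349524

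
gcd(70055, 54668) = 1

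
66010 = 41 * 1610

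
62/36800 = 31/18400 ≈ 0.00168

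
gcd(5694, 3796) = 1898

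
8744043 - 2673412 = 6070631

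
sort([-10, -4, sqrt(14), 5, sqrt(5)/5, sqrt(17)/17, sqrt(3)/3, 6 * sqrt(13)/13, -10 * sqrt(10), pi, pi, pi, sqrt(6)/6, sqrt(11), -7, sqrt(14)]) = [-10 * sqrt(10), -10, -7, -4, sqrt(17)/17, sqrt(6)/6, sqrt(5)/5, sqrt(3)/3, 6 * sqrt(13)/13, pi, pi, pi, sqrt(11), sqrt(14), sqrt(14), 5]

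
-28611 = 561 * (-51)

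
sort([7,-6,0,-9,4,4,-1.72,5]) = [-9,-6,-1.72,0,4,4,5,7]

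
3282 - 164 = 3118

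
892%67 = 21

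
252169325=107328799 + 144840526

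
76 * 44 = 3344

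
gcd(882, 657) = 9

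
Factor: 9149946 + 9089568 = 2^1*3^1*3039919^1 = 18239514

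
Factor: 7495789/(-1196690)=-1*2^(-1)*5^(-1)*7^1*11^(-2)*23^(-1)*43^(-1)*1070827^1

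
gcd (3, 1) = 1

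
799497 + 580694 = 1380191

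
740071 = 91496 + 648575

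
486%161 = 3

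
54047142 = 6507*8306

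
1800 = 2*900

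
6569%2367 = 1835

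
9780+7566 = 17346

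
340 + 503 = 843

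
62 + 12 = 74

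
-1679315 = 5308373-6987688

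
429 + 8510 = 8939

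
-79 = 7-86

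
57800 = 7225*8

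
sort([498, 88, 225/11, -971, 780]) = [-971, 225/11, 88, 498, 780]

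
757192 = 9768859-9011667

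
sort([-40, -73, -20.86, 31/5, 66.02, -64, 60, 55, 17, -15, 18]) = [-73, -64, -40, -20.86, -15, 31/5, 17, 18, 55, 60, 66.02]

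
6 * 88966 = 533796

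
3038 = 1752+1286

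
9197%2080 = 877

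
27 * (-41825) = -1129275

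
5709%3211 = 2498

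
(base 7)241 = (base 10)127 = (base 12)a7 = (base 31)43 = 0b1111111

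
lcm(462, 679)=44814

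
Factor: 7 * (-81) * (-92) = 2^2 * 3^4 * 7^1 * 23^1 = 52164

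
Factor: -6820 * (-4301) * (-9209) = -1 * 2^2 * 5^1 * 11^2 * 17^1 * 23^1 * 31^1 * 9209^1 = -270125939380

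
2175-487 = 1688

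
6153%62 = 15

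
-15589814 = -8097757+-7492057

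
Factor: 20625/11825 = 3^1 * 5^2 * 43^(-1) = 75/43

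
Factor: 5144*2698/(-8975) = -1*2^4*5^(-2)*19^1*71^1*359^(-1)*643^1 = -13878512/8975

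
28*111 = 3108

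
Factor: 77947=23^1*3389^1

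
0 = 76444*0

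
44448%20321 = 3806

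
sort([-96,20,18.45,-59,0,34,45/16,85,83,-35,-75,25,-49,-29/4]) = [-96,-75,-59,-49,-35,-29/4,0,45/16,18.45,20,25,34,83,85]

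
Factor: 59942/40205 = 2^1 * 5^(-1) * 11^(-1) * 41^1 = 82/55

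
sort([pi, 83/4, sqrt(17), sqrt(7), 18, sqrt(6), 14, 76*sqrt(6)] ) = [sqrt(6), sqrt(7), pi, sqrt(17), 14, 18, 83/4, 76*sqrt(6)] 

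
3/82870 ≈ 0.0000362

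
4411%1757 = 897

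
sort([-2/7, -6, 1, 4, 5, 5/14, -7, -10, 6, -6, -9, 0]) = [-10, -9, -7, -6, -6, -2/7, 0, 5/14, 1, 4, 5, 6]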